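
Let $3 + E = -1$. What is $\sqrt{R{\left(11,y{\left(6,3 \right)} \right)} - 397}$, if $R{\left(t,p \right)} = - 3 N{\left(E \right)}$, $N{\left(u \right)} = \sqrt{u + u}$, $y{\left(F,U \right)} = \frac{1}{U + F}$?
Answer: $\sqrt{-397 - 6 i \sqrt{2}} \approx 0.2129 - 19.926 i$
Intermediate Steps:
$E = -4$ ($E = -3 - 1 = -4$)
$y{\left(F,U \right)} = \frac{1}{F + U}$
$N{\left(u \right)} = \sqrt{2} \sqrt{u}$ ($N{\left(u \right)} = \sqrt{2 u} = \sqrt{2} \sqrt{u}$)
$R{\left(t,p \right)} = - 6 i \sqrt{2}$ ($R{\left(t,p \right)} = - 3 \sqrt{2} \sqrt{-4} = - 3 \sqrt{2} \cdot 2 i = - 3 \cdot 2 i \sqrt{2} = - 6 i \sqrt{2}$)
$\sqrt{R{\left(11,y{\left(6,3 \right)} \right)} - 397} = \sqrt{- 6 i \sqrt{2} - 397} = \sqrt{-397 - 6 i \sqrt{2}}$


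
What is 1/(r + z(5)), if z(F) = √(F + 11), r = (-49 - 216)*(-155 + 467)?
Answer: -1/82676 ≈ -1.2095e-5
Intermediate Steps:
r = -82680 (r = -265*312 = -82680)
z(F) = √(11 + F)
1/(r + z(5)) = 1/(-82680 + √(11 + 5)) = 1/(-82680 + √16) = 1/(-82680 + 4) = 1/(-82676) = -1/82676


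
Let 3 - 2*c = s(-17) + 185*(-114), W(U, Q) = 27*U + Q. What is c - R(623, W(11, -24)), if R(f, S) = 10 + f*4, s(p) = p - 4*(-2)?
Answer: 8049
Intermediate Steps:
s(p) = 8 + p (s(p) = p + 8 = 8 + p)
W(U, Q) = Q + 27*U
c = 10551 (c = 3/2 - ((8 - 17) + 185*(-114))/2 = 3/2 - (-9 - 21090)/2 = 3/2 - ½*(-21099) = 3/2 + 21099/2 = 10551)
R(f, S) = 10 + 4*f
c - R(623, W(11, -24)) = 10551 - (10 + 4*623) = 10551 - (10 + 2492) = 10551 - 1*2502 = 10551 - 2502 = 8049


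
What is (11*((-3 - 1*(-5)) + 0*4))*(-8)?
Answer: -176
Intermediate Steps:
(11*((-3 - 1*(-5)) + 0*4))*(-8) = (11*((-3 + 5) + 0))*(-8) = (11*(2 + 0))*(-8) = (11*2)*(-8) = 22*(-8) = -176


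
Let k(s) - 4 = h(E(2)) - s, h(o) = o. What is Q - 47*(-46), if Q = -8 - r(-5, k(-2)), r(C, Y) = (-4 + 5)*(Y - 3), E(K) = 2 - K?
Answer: 2151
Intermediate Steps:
k(s) = 4 - s (k(s) = 4 + ((2 - 1*2) - s) = 4 + ((2 - 2) - s) = 4 + (0 - s) = 4 - s)
r(C, Y) = -3 + Y (r(C, Y) = 1*(-3 + Y) = -3 + Y)
Q = -11 (Q = -8 - (-3 + (4 - 1*(-2))) = -8 - (-3 + (4 + 2)) = -8 - (-3 + 6) = -8 - 1*3 = -8 - 3 = -11)
Q - 47*(-46) = -11 - 47*(-46) = -11 + 2162 = 2151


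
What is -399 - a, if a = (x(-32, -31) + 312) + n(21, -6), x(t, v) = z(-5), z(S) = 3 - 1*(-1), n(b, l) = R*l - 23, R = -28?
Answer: -860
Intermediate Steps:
n(b, l) = -23 - 28*l (n(b, l) = -28*l - 23 = -23 - 28*l)
z(S) = 4 (z(S) = 3 + 1 = 4)
x(t, v) = 4
a = 461 (a = (4 + 312) + (-23 - 28*(-6)) = 316 + (-23 + 168) = 316 + 145 = 461)
-399 - a = -399 - 1*461 = -399 - 461 = -860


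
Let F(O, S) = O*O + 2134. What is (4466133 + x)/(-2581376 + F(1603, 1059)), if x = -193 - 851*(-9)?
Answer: -26471/57 ≈ -464.40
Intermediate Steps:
x = 7466 (x = -193 + 7659 = 7466)
F(O, S) = 2134 + O² (F(O, S) = O² + 2134 = 2134 + O²)
(4466133 + x)/(-2581376 + F(1603, 1059)) = (4466133 + 7466)/(-2581376 + (2134 + 1603²)) = 4473599/(-2581376 + (2134 + 2569609)) = 4473599/(-2581376 + 2571743) = 4473599/(-9633) = 4473599*(-1/9633) = -26471/57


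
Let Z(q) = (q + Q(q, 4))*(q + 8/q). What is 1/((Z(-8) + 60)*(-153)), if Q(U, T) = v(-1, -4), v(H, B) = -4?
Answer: -1/25704 ≈ -3.8904e-5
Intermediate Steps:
Q(U, T) = -4
Z(q) = (-4 + q)*(q + 8/q) (Z(q) = (q - 4)*(q + 8/q) = (-4 + q)*(q + 8/q))
1/((Z(-8) + 60)*(-153)) = 1/(((8 + (-8)**2 - 32/(-8) - 4*(-8)) + 60)*(-153)) = 1/(((8 + 64 - 32*(-1/8) + 32) + 60)*(-153)) = 1/(((8 + 64 + 4 + 32) + 60)*(-153)) = 1/((108 + 60)*(-153)) = 1/(168*(-153)) = 1/(-25704) = -1/25704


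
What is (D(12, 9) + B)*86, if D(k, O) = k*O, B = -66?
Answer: 3612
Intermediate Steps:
D(k, O) = O*k
(D(12, 9) + B)*86 = (9*12 - 66)*86 = (108 - 66)*86 = 42*86 = 3612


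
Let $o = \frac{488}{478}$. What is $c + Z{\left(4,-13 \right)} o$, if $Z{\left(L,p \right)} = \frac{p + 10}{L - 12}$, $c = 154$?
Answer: $\frac{73795}{478} \approx 154.38$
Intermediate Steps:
$o = \frac{244}{239}$ ($o = 488 \cdot \frac{1}{478} = \frac{244}{239} \approx 1.0209$)
$Z{\left(L,p \right)} = \frac{10 + p}{-12 + L}$
$c + Z{\left(4,-13 \right)} o = 154 + \frac{10 - 13}{-12 + 4} \cdot \frac{244}{239} = 154 + \frac{1}{-8} \left(-3\right) \frac{244}{239} = 154 + \left(- \frac{1}{8}\right) \left(-3\right) \frac{244}{239} = 154 + \frac{3}{8} \cdot \frac{244}{239} = 154 + \frac{183}{478} = \frac{73795}{478}$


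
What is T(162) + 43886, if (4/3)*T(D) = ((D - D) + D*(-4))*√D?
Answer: 43886 - 4374*√2 ≈ 37700.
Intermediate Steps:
T(D) = -3*D^(3/2) (T(D) = 3*(((D - D) + D*(-4))*√D)/4 = 3*((0 - 4*D)*√D)/4 = 3*((-4*D)*√D)/4 = 3*(-4*D^(3/2))/4 = -3*D^(3/2))
T(162) + 43886 = -4374*√2 + 43886 = 43886 - 4374*√2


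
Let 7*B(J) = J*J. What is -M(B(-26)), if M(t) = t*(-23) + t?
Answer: 14872/7 ≈ 2124.6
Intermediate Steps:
B(J) = J²/7 (B(J) = (J*J)/7 = J²/7)
M(t) = -22*t (M(t) = -23*t + t = -22*t)
-M(B(-26)) = -(-22)*(⅐)*(-26)² = -(-22)*(⅐)*676 = -(-22)*676/7 = -1*(-14872/7) = 14872/7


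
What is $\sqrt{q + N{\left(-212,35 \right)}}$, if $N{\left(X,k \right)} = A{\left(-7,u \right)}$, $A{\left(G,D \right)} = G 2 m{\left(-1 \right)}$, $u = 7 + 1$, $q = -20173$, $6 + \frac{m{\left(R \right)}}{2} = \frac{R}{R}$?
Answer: $i \sqrt{20033} \approx 141.54 i$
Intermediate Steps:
$m{\left(R \right)} = -10$ ($m{\left(R \right)} = -12 + 2 \frac{R}{R} = -12 + 2 \cdot 1 = -12 + 2 = -10$)
$u = 8$
$A{\left(G,D \right)} = - 20 G$ ($A{\left(G,D \right)} = G 2 \left(-10\right) = 2 G \left(-10\right) = - 20 G$)
$N{\left(X,k \right)} = 140$ ($N{\left(X,k \right)} = \left(-20\right) \left(-7\right) = 140$)
$\sqrt{q + N{\left(-212,35 \right)}} = \sqrt{-20173 + 140} = \sqrt{-20033} = i \sqrt{20033}$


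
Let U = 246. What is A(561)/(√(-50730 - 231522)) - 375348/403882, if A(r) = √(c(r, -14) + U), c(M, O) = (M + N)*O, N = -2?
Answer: -187674/201941 + √133716885/70563 ≈ -0.76547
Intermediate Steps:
c(M, O) = O*(-2 + M) (c(M, O) = (M - 2)*O = (-2 + M)*O = O*(-2 + M))
A(r) = √(274 - 14*r) (A(r) = √(-14*(-2 + r) + 246) = √((28 - 14*r) + 246) = √(274 - 14*r))
A(561)/(√(-50730 - 231522)) - 375348/403882 = √(274 - 14*561)/(√(-50730 - 231522)) - 375348/403882 = √(274 - 7854)/(√(-282252)) - 375348*1/403882 = √(-7580)/((2*I*√70563)) - 187674/201941 = (2*I*√1895)*(-I*√70563/141126) - 187674/201941 = √133716885/70563 - 187674/201941 = -187674/201941 + √133716885/70563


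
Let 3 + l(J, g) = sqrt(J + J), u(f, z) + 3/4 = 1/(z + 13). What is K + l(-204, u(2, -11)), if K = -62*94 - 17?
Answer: -5848 + 2*I*sqrt(102) ≈ -5848.0 + 20.199*I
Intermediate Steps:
u(f, z) = -3/4 + 1/(13 + z) (u(f, z) = -3/4 + 1/(z + 13) = -3/4 + 1/(13 + z))
l(J, g) = -3 + sqrt(2)*sqrt(J) (l(J, g) = -3 + sqrt(J + J) = -3 + sqrt(2*J) = -3 + sqrt(2)*sqrt(J))
K = -5845 (K = -5828 - 17 = -5845)
K + l(-204, u(2, -11)) = -5845 + (-3 + sqrt(2)*sqrt(-204)) = -5845 + (-3 + sqrt(2)*(2*I*sqrt(51))) = -5845 + (-3 + 2*I*sqrt(102)) = -5848 + 2*I*sqrt(102)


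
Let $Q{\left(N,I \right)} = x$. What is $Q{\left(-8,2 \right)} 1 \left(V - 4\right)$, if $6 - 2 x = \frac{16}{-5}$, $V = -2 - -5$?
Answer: $- \frac{23}{5} \approx -4.6$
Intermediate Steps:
$V = 3$ ($V = -2 + 5 = 3$)
$x = \frac{23}{5}$ ($x = 3 - \frac{16 \frac{1}{-5}}{2} = 3 - \frac{16 \left(- \frac{1}{5}\right)}{2} = 3 - - \frac{8}{5} = 3 + \frac{8}{5} = \frac{23}{5} \approx 4.6$)
$Q{\left(N,I \right)} = \frac{23}{5}$
$Q{\left(-8,2 \right)} 1 \left(V - 4\right) = \frac{23 \cdot 1 \left(3 - 4\right)}{5} = \frac{23 \cdot 1 \left(-1\right)}{5} = \frac{23}{5} \left(-1\right) = - \frac{23}{5}$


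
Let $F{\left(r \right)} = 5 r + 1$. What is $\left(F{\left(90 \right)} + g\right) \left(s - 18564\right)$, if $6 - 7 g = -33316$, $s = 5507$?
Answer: $- \frac{476306303}{7} \approx -6.8044 \cdot 10^{7}$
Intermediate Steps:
$F{\left(r \right)} = 1 + 5 r$
$g = \frac{33322}{7}$ ($g = \frac{6}{7} - - \frac{33316}{7} = \frac{6}{7} + \frac{33316}{7} = \frac{33322}{7} \approx 4760.3$)
$\left(F{\left(90 \right)} + g\right) \left(s - 18564\right) = \left(\left(1 + 5 \cdot 90\right) + \frac{33322}{7}\right) \left(5507 - 18564\right) = \left(\left(1 + 450\right) + \frac{33322}{7}\right) \left(-13057\right) = \left(451 + \frac{33322}{7}\right) \left(-13057\right) = \frac{36479}{7} \left(-13057\right) = - \frac{476306303}{7}$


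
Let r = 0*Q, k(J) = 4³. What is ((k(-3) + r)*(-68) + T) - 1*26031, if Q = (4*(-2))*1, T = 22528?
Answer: -7855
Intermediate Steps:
k(J) = 64
Q = -8 (Q = -8*1 = -8)
r = 0 (r = 0*(-8) = 0)
((k(-3) + r)*(-68) + T) - 1*26031 = ((64 + 0)*(-68) + 22528) - 1*26031 = (64*(-68) + 22528) - 26031 = (-4352 + 22528) - 26031 = 18176 - 26031 = -7855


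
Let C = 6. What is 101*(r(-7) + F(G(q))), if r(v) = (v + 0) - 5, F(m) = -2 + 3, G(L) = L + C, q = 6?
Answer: -1111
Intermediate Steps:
G(L) = 6 + L (G(L) = L + 6 = 6 + L)
F(m) = 1
r(v) = -5 + v (r(v) = v - 5 = -5 + v)
101*(r(-7) + F(G(q))) = 101*((-5 - 7) + 1) = 101*(-12 + 1) = 101*(-11) = -1111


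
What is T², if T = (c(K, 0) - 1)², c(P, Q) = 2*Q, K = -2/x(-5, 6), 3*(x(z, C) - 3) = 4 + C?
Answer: 1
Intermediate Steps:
x(z, C) = 13/3 + C/3 (x(z, C) = 3 + (4 + C)/3 = 3 + (4/3 + C/3) = 13/3 + C/3)
K = -6/19 (K = -2/(13/3 + (⅓)*6) = -2/(13/3 + 2) = -2/19/3 = -2*3/19 = -6/19 ≈ -0.31579)
T = 1 (T = (2*0 - 1)² = (0 - 1)² = (-1)² = 1)
T² = 1² = 1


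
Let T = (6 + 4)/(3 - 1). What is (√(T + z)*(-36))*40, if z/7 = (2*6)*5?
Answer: -7200*√17 ≈ -29686.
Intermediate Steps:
z = 420 (z = 7*((2*6)*5) = 7*(12*5) = 7*60 = 420)
T = 5 (T = 10/2 = 10*(½) = 5)
(√(T + z)*(-36))*40 = (√(5 + 420)*(-36))*40 = (√425*(-36))*40 = ((5*√17)*(-36))*40 = -180*√17*40 = -7200*√17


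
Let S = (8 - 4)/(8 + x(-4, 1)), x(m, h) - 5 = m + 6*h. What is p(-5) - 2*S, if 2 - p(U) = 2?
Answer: -8/15 ≈ -0.53333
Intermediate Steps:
x(m, h) = 5 + m + 6*h (x(m, h) = 5 + (m + 6*h) = 5 + m + 6*h)
S = 4/15 (S = (8 - 4)/(8 + (5 - 4 + 6*1)) = 4/(8 + (5 - 4 + 6)) = 4/(8 + 7) = 4/15 ≈ 0.26667)
p(U) = 0 (p(U) = 2 - 1*2 = 2 - 2 = 0)
p(-5) - 2*S = 0 - 2*4/15 = 0 - 8/15 = -8/15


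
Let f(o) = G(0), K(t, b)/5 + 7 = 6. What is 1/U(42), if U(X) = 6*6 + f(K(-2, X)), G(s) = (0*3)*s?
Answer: 1/36 ≈ 0.027778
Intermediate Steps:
G(s) = 0 (G(s) = 0*s = 0)
K(t, b) = -5 (K(t, b) = -35 + 5*6 = -35 + 30 = -5)
f(o) = 0
U(X) = 36 (U(X) = 6*6 + 0 = 36 + 0 = 36)
1/U(42) = 1/36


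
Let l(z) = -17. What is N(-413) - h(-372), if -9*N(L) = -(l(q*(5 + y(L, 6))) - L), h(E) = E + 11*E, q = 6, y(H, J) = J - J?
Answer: 4508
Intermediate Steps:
y(H, J) = 0
h(E) = 12*E
N(L) = -17/9 - L/9 (N(L) = -(-1)*(-17 - L)/9 = -(17 + L)/9 = -17/9 - L/9)
N(-413) - h(-372) = (-17/9 - ⅑*(-413)) - 12*(-372) = (-17/9 + 413/9) - 1*(-4464) = 44 + 4464 = 4508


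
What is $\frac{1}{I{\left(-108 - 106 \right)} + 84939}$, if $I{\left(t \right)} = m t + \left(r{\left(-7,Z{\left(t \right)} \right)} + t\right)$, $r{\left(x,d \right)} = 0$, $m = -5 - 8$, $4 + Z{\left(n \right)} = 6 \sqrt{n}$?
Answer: $\frac{1}{87507} \approx 1.1428 \cdot 10^{-5}$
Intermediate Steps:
$Z{\left(n \right)} = -4 + 6 \sqrt{n}$
$m = -13$ ($m = -5 - 8 = -13$)
$I{\left(t \right)} = - 12 t$ ($I{\left(t \right)} = - 13 t + \left(0 + t\right) = - 13 t + t = - 12 t$)
$\frac{1}{I{\left(-108 - 106 \right)} + 84939} = \frac{1}{- 12 \left(-108 - 106\right) + 84939} = \frac{1}{\left(-12\right) \left(-214\right) + 84939} = \frac{1}{2568 + 84939} = \frac{1}{87507}$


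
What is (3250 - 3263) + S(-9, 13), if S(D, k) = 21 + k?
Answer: 21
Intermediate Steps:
(3250 - 3263) + S(-9, 13) = (3250 - 3263) + (21 + 13) = -13 + 34 = 21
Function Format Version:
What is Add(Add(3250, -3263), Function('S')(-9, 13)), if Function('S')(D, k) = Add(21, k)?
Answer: 21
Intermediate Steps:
Add(Add(3250, -3263), Function('S')(-9, 13)) = Add(Add(3250, -3263), Add(21, 13)) = Add(-13, 34) = 21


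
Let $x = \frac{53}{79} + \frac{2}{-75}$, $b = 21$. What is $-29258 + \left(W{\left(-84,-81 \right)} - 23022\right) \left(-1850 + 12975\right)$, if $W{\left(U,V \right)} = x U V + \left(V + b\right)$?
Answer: $- \frac{16436158712}{79} \approx -2.0805 \cdot 10^{8}$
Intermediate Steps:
$x = \frac{3817}{5925}$ ($x = 53 \cdot \frac{1}{79} + 2 \left(- \frac{1}{75}\right) = \frac{53}{79} - \frac{2}{75} = \frac{3817}{5925} \approx 0.64422$)
$W{\left(U,V \right)} = 21 + V + \frac{3817 U V}{5925}$ ($W{\left(U,V \right)} = \frac{3817 U}{5925} V + \left(V + 21\right) = \frac{3817 U V}{5925} + \left(21 + V\right) = 21 + V + \frac{3817 U V}{5925}$)
$-29258 + \left(W{\left(-84,-81 \right)} - 23022\right) \left(-1850 + 12975\right) = -29258 + \left(\left(21 - 81 + \frac{3817}{5925} \left(-84\right) \left(-81\right)\right) - 23022\right) \left(-1850 + 12975\right) = -29258 + \left(\left(21 - 81 + \frac{8656956}{1975}\right) - 23022\right) 11125 = -29258 + \left(\frac{8538456}{1975} - 23022\right) 11125 = -29258 - \frac{16433847330}{79} = - \frac{16436158712}{79}$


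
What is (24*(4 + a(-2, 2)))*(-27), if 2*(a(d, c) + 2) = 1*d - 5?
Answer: 972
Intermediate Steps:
a(d, c) = -9/2 + d/2 (a(d, c) = -2 + (1*d - 5)/2 = -2 + (d - 5)/2 = -2 + (-5 + d)/2 = -2 + (-5/2 + d/2) = -9/2 + d/2)
(24*(4 + a(-2, 2)))*(-27) = (24*(4 + (-9/2 + (½)*(-2))))*(-27) = (24*(4 + (-9/2 - 1)))*(-27) = (24*(4 - 11/2))*(-27) = (24*(-3/2))*(-27) = -36*(-27) = 972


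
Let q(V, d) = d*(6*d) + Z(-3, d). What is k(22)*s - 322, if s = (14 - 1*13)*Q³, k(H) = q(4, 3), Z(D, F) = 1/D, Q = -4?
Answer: -11270/3 ≈ -3756.7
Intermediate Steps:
q(V, d) = -⅓ + 6*d² (q(V, d) = d*(6*d) + 1/(-3) = 6*d² - ⅓ = -⅓ + 6*d²)
k(H) = 161/3 (k(H) = -⅓ + 6*3² = -⅓ + 6*9 = -⅓ + 54 = 161/3)
s = -64 (s = (14 - 1*13)*(-4)³ = (14 - 13)*(-64) = 1*(-64) = -64)
k(22)*s - 322 = (161/3)*(-64) - 322 = -10304/3 - 322 = -11270/3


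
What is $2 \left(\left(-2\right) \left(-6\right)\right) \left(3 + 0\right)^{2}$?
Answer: $216$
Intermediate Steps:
$2 \left(\left(-2\right) \left(-6\right)\right) \left(3 + 0\right)^{2} = 2 \cdot 12 \cdot 3^{2} = 24 \cdot 9 = 216$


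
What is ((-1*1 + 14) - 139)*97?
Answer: -12222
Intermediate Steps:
((-1*1 + 14) - 139)*97 = ((-1 + 14) - 139)*97 = (13 - 139)*97 = -126*97 = -12222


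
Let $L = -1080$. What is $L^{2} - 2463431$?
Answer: $-1297031$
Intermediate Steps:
$L^{2} - 2463431 = \left(-1080\right)^{2} - 2463431 = 1166400 - 2463431 = -1297031$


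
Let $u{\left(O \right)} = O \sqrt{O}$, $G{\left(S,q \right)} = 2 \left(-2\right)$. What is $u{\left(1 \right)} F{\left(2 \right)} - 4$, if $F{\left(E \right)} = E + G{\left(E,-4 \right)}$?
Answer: $-6$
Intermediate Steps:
$G{\left(S,q \right)} = -4$
$F{\left(E \right)} = -4 + E$ ($F{\left(E \right)} = E - 4 = -4 + E$)
$u{\left(O \right)} = O^{\frac{3}{2}}$
$u{\left(1 \right)} F{\left(2 \right)} - 4 = 1^{\frac{3}{2}} \left(-4 + 2\right) - 4 = 1 \left(-2\right) - 4 = -2 - 4 = -6$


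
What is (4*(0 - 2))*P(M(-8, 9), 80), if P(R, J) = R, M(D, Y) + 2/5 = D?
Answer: 336/5 ≈ 67.200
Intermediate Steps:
M(D, Y) = -⅖ + D
(4*(0 - 2))*P(M(-8, 9), 80) = (4*(0 - 2))*(-⅖ - 8) = (4*(-2))*(-42/5) = -8*(-42/5) = 336/5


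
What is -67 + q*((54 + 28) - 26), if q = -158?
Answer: -8915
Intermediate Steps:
-67 + q*((54 + 28) - 26) = -67 - 158*((54 + 28) - 26) = -67 - 158*(82 - 26) = -67 - 158*56 = -67 - 8848 = -8915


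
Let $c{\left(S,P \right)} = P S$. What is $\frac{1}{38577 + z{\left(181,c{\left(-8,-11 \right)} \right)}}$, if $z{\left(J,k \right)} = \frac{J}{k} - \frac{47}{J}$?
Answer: $\frac{15928}{614483081} \approx 2.5921 \cdot 10^{-5}$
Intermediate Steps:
$z{\left(J,k \right)} = - \frac{47}{J} + \frac{J}{k}$
$\frac{1}{38577 + z{\left(181,c{\left(-8,-11 \right)} \right)}} = \frac{1}{38577 + \left(- \frac{47}{181} + \frac{181}{\left(-11\right) \left(-8\right)}\right)} = \frac{1}{38577 + \left(\left(-47\right) \frac{1}{181} + \frac{181}{88}\right)} = \frac{1}{38577 + \left(- \frac{47}{181} + 181 \cdot \frac{1}{88}\right)} = \frac{1}{38577 + \left(- \frac{47}{181} + \frac{181}{88}\right)} = \frac{1}{38577 + \frac{28625}{15928}} = \frac{1}{\frac{614483081}{15928}} = \frac{15928}{614483081}$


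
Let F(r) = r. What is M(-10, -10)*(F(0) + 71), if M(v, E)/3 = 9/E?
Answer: -1917/10 ≈ -191.70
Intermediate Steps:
M(v, E) = 27/E (M(v, E) = 3*(9/E) = 27/E)
M(-10, -10)*(F(0) + 71) = (27/(-10))*(0 + 71) = (27*(-⅒))*71 = -27/10*71 = -1917/10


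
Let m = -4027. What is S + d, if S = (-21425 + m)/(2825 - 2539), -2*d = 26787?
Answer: -3855993/286 ≈ -13483.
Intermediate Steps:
d = -26787/2 (d = -½*26787 = -26787/2 ≈ -13394.)
S = -12726/143 (S = (-21425 - 4027)/(2825 - 2539) = -25452/286 = -25452*1/286 = -12726/143 ≈ -88.993)
S + d = -12726/143 - 26787/2 = -3855993/286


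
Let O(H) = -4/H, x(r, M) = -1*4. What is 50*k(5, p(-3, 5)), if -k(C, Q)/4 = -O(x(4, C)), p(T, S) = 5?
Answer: 200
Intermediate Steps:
x(r, M) = -4
k(C, Q) = 4 (k(C, Q) = -(-4)*(-4/(-4)) = -(-4)*(-4*(-¼)) = -(-4) = -4*(-1) = 4)
50*k(5, p(-3, 5)) = 50*4 = 200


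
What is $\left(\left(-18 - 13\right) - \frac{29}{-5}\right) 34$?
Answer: $- \frac{4284}{5} \approx -856.8$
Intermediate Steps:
$\left(\left(-18 - 13\right) - \frac{29}{-5}\right) 34 = \left(-31 - - \frac{29}{5}\right) 34 = \left(-31 + \frac{29}{5}\right) 34 = \left(- \frac{126}{5}\right) 34 = - \frac{4284}{5}$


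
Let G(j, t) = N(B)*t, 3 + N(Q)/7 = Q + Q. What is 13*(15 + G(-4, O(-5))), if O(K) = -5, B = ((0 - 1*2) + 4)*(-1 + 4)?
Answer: -3900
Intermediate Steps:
B = 6 (B = ((0 - 2) + 4)*3 = (-2 + 4)*3 = 2*3 = 6)
N(Q) = -21 + 14*Q (N(Q) = -21 + 7*(Q + Q) = -21 + 7*(2*Q) = -21 + 14*Q)
G(j, t) = 63*t (G(j, t) = (-21 + 14*6)*t = (-21 + 84)*t = 63*t)
13*(15 + G(-4, O(-5))) = 13*(15 + 63*(-5)) = 13*(15 - 315) = 13*(-300) = -3900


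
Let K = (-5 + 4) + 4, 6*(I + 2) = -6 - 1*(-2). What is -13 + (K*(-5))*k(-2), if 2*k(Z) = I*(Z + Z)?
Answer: -93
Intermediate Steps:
I = -8/3 (I = -2 + (-6 - 1*(-2))/6 = -2 + (-6 + 2)/6 = -2 + (⅙)*(-4) = -2 - ⅔ = -8/3 ≈ -2.6667)
K = 3 (K = -1 + 4 = 3)
k(Z) = -8*Z/3 (k(Z) = (-8*(Z + Z)/3)/2 = (-16*Z/3)/2 = -8*Z/3)
-13 + (K*(-5))*k(-2) = -13 + (3*(-5))*(-8/3*(-2)) = -13 - 15*16/3 = -13 - 80 = -93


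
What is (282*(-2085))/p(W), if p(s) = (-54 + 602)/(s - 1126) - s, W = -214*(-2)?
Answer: 34200255/24941 ≈ 1371.2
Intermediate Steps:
W = 428
p(s) = -s + 548/(-1126 + s) (p(s) = 548/(-1126 + s) - s = -s + 548/(-1126 + s))
(282*(-2085))/p(W) = (282*(-2085))/(((548 - 1*428² + 1126*428)/(-1126 + 428))) = -587970*(-698/(548 - 1*183184 + 481928)) = -587970*(-698/(548 - 183184 + 481928)) = -587970/((-1/698*299292)) = -587970/(-149646/349) = -587970*(-349/149646) = 34200255/24941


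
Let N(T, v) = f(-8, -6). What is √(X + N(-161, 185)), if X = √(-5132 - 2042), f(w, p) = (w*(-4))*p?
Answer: √(-192 + I*√7174) ≈ 2.9877 + 14.175*I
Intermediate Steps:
f(w, p) = -4*p*w (f(w, p) = (-4*w)*p = -4*p*w)
N(T, v) = -192 (N(T, v) = -4*(-6)*(-8) = -192)
X = I*√7174 (X = √(-7174) = I*√7174 ≈ 84.699*I)
√(X + N(-161, 185)) = √(I*√7174 - 192) = √(-192 + I*√7174)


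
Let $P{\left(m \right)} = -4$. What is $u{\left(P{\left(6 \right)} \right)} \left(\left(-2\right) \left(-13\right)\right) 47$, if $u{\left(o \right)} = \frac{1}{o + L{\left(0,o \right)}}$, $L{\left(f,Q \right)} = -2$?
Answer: $- \frac{611}{3} \approx -203.67$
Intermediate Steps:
$u{\left(o \right)} = \frac{1}{-2 + o}$ ($u{\left(o \right)} = \frac{1}{o - 2} = \frac{1}{-2 + o}$)
$u{\left(P{\left(6 \right)} \right)} \left(\left(-2\right) \left(-13\right)\right) 47 = \frac{\left(-2\right) \left(-13\right)}{-2 - 4} \cdot 47 = \frac{1}{-6} \cdot 26 \cdot 47 = \left(- \frac{1}{6}\right) 26 \cdot 47 = \left(- \frac{13}{3}\right) 47 = - \frac{611}{3}$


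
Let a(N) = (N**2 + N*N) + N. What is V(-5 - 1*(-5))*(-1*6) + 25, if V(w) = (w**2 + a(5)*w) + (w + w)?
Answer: 25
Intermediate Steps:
a(N) = N + 2*N**2 (a(N) = (N**2 + N**2) + N = 2*N**2 + N = N + 2*N**2)
V(w) = w**2 + 57*w (V(w) = (w**2 + (5*(1 + 2*5))*w) + (w + w) = (w**2 + (5*(1 + 10))*w) + 2*w = (w**2 + (5*11)*w) + 2*w = (w**2 + 55*w) + 2*w = w**2 + 57*w)
V(-5 - 1*(-5))*(-1*6) + 25 = ((-5 - 1*(-5))*(57 + (-5 - 1*(-5))))*(-1*6) + 25 = ((-5 + 5)*(57 + (-5 + 5)))*(-6) + 25 = (0*(57 + 0))*(-6) + 25 = (0*57)*(-6) + 25 = 0*(-6) + 25 = 0 + 25 = 25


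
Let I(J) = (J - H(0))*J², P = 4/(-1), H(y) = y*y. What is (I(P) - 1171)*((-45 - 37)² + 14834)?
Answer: -26624130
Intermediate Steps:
H(y) = y²
P = -4 (P = 4*(-1) = -4)
I(J) = J³ (I(J) = (J - 1*0²)*J² = (J - 1*0)*J² = (J + 0)*J² = J*J² = J³)
(I(P) - 1171)*((-45 - 37)² + 14834) = ((-4)³ - 1171)*((-45 - 37)² + 14834) = (-64 - 1171)*((-82)² + 14834) = -1235*(6724 + 14834) = -1235*21558 = -26624130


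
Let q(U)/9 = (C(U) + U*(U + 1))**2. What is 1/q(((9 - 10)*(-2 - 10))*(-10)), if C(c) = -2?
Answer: 1/1834751556 ≈ 5.4503e-10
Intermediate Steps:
q(U) = 9*(-2 + U*(1 + U))**2 (q(U) = 9*(-2 + U*(U + 1))**2 = 9*(-2 + U*(1 + U))**2)
1/q(((9 - 10)*(-2 - 10))*(-10)) = 1/(9*(-2 + ((9 - 10)*(-2 - 10))*(-10) + (((9 - 10)*(-2 - 10))*(-10))**2)**2) = 1/(9*(-2 - 1*(-12)*(-10) + (-1*(-12)*(-10))**2)**2) = 1/(9*(-2 + 12*(-10) + (12*(-10))**2)**2) = 1/(9*(-2 - 120 + (-120)**2)**2) = 1/(9*(-2 - 120 + 14400)**2) = 1/(9*14278**2) = 1/(9*203861284) = 1/1834751556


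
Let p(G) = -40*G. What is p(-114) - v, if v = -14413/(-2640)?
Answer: 12023987/2640 ≈ 4554.5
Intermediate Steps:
v = 14413/2640 (v = -14413*(-1/2640) = 14413/2640 ≈ 5.4595)
p(-114) - v = -40*(-114) - 1*14413/2640 = 4560 - 14413/2640 = 12023987/2640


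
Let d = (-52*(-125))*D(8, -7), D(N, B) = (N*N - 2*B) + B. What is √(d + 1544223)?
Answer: √2005723 ≈ 1416.2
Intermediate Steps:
D(N, B) = N² - B (D(N, B) = (N² - 2*B) + B = N² - B)
d = 461500 (d = (-52*(-125))*(8² - 1*(-7)) = 6500*(64 + 7) = 6500*71 = 461500)
√(d + 1544223) = √(461500 + 1544223) = √2005723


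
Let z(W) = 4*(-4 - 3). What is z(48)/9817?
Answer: -28/9817 ≈ -0.0028522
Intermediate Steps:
z(W) = -28 (z(W) = 4*(-7) = -28)
z(48)/9817 = -28/9817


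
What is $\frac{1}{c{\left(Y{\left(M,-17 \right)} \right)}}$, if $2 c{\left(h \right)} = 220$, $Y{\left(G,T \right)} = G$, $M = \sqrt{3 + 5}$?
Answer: $\frac{1}{110} \approx 0.0090909$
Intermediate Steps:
$M = 2 \sqrt{2}$ ($M = \sqrt{8} = 2 \sqrt{2} \approx 2.8284$)
$c{\left(h \right)} = 110$ ($c{\left(h \right)} = \frac{1}{2} \cdot 220 = 110$)
$\frac{1}{c{\left(Y{\left(M,-17 \right)} \right)}} = \frac{1}{110}$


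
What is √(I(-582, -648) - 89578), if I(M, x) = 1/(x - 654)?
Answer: I*√151852985214/1302 ≈ 299.3*I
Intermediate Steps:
I(M, x) = 1/(-654 + x)
√(I(-582, -648) - 89578) = √(1/(-654 - 648) - 89578) = √(1/(-1302) - 89578) = √(-1/1302 - 89578) = √(-116630557/1302) = I*√151852985214/1302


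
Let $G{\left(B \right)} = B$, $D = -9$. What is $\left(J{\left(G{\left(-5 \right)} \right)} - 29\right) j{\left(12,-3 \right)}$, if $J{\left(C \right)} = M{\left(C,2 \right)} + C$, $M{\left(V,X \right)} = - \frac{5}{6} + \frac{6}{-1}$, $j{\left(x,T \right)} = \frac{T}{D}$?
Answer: $- \frac{245}{18} \approx -13.611$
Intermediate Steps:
$j{\left(x,T \right)} = - \frac{T}{9}$ ($j{\left(x,T \right)} = \frac{T}{-9} = T \left(- \frac{1}{9}\right) = - \frac{T}{9}$)
$M{\left(V,X \right)} = - \frac{41}{6}$ ($M{\left(V,X \right)} = \left(-5\right) \frac{1}{6} + 6 \left(-1\right) = - \frac{5}{6} - 6 = - \frac{41}{6}$)
$J{\left(C \right)} = - \frac{41}{6} + C$
$\left(J{\left(G{\left(-5 \right)} \right)} - 29\right) j{\left(12,-3 \right)} = \left(\left(- \frac{41}{6} - 5\right) - 29\right) \left(\left(- \frac{1}{9}\right) \left(-3\right)\right) = \left(- \frac{71}{6} - 29\right) \frac{1}{3} = \left(- \frac{245}{6}\right) \frac{1}{3} = - \frac{245}{18}$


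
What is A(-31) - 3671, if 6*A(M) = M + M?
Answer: -11044/3 ≈ -3681.3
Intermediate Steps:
A(M) = M/3 (A(M) = (M + M)/6 = (2*M)/6 = M/3)
A(-31) - 3671 = (⅓)*(-31) - 3671 = -31/3 - 3671 = -11044/3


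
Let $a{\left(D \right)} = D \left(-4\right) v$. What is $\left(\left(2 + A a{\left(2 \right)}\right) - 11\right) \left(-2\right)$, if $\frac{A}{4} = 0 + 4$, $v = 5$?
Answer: $1298$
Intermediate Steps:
$A = 16$ ($A = 4 \left(0 + 4\right) = 4 \cdot 4 = 16$)
$a{\left(D \right)} = - 20 D$ ($a{\left(D \right)} = D \left(-4\right) 5 = - 4 D 5 = - 20 D$)
$\left(\left(2 + A a{\left(2 \right)}\right) - 11\right) \left(-2\right) = \left(\left(2 + 16 \left(\left(-20\right) 2\right)\right) - 11\right) \left(-2\right) = \left(\left(2 + 16 \left(-40\right)\right) - 11\right) \left(-2\right) = \left(\left(2 - 640\right) - 11\right) \left(-2\right) = \left(-638 - 11\right) \left(-2\right) = \left(-649\right) \left(-2\right) = 1298$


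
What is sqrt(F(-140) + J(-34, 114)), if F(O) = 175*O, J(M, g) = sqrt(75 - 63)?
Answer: sqrt(-24500 + 2*sqrt(3)) ≈ 156.51*I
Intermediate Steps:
J(M, g) = 2*sqrt(3) (J(M, g) = sqrt(12) = 2*sqrt(3))
sqrt(F(-140) + J(-34, 114)) = sqrt(175*(-140) + 2*sqrt(3)) = sqrt(-24500 + 2*sqrt(3))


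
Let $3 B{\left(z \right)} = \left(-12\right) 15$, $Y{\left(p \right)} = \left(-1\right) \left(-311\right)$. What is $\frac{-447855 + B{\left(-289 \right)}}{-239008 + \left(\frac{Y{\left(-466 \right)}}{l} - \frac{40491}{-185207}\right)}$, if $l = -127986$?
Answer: $\frac{965212159812030}{515037940720097} \approx 1.8741$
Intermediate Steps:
$Y{\left(p \right)} = 311$
$B{\left(z \right)} = -60$ ($B{\left(z \right)} = \frac{\left(-12\right) 15}{3} = \frac{1}{3} \left(-180\right) = -60$)
$\frac{-447855 + B{\left(-289 \right)}}{-239008 + \left(\frac{Y{\left(-466 \right)}}{l} - \frac{40491}{-185207}\right)} = \frac{-447855 - 60}{-239008 + \left(\frac{311}{-127986} - \frac{40491}{-185207}\right)} = - \frac{447915}{-239008 + \left(311 \left(- \frac{1}{127986}\right) - - \frac{3681}{16837}\right)} = - \frac{447915}{-239008 + \left(- \frac{311}{127986} + \frac{3681}{16837}\right)} = - \frac{447915}{-239008 + \frac{465880159}{2154900282}} = - \frac{447915}{- \frac{515037940720097}{2154900282}} = \left(-447915\right) \left(- \frac{2154900282}{515037940720097}\right) = \frac{965212159812030}{515037940720097}$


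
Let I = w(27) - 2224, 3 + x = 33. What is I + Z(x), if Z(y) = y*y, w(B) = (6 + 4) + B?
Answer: -1287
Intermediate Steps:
w(B) = 10 + B
x = 30 (x = -3 + 33 = 30)
Z(y) = y**2
I = -2187 (I = (10 + 27) - 2224 = 37 - 2224 = -2187)
I + Z(x) = -2187 + 30**2 = -2187 + 900 = -1287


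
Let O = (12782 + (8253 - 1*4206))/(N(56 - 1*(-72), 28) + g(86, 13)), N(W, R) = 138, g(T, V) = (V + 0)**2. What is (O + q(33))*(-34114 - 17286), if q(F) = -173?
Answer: 1864894800/307 ≈ 6.0746e+6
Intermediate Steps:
g(T, V) = V**2
O = 16829/307 (O = (12782 + (8253 - 1*4206))/(138 + 13**2) = (12782 + (8253 - 4206))/(138 + 169) = (12782 + 4047)/307 = 16829*(1/307) = 16829/307 ≈ 54.818)
(O + q(33))*(-34114 - 17286) = (16829/307 - 173)*(-34114 - 17286) = -36282/307*(-51400) = 1864894800/307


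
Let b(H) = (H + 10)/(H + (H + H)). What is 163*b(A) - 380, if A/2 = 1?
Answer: -54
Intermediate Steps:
A = 2 (A = 2*1 = 2)
b(H) = (10 + H)/(3*H) (b(H) = (10 + H)/(H + 2*H) = (10 + H)/((3*H)) = (10 + H)*(1/(3*H)) = (10 + H)/(3*H))
163*b(A) - 380 = 163*((1/3)*(10 + 2)/2) - 380 = 163*((1/3)*(1/2)*12) - 380 = 163*2 - 380 = 326 - 380 = -54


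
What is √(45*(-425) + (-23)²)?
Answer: 2*I*√4649 ≈ 136.37*I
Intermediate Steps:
√(45*(-425) + (-23)²) = √(-19125 + 529) = √(-18596) = 2*I*√4649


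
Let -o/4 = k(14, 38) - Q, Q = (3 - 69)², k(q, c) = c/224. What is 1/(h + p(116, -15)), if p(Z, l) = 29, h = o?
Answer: 28/488665 ≈ 5.7299e-5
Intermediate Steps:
k(q, c) = c/224 (k(q, c) = c*(1/224) = c/224)
Q = 4356 (Q = (-66)² = 4356)
o = 487853/28 (o = -4*((1/224)*38 - 1*4356) = -4*(19/112 - 4356) = -4*(-487853/112) = 487853/28 ≈ 17423.)
h = 487853/28 ≈ 17423.
1/(h + p(116, -15)) = 1/(487853/28 + 29) = 1/(488665/28) = 28/488665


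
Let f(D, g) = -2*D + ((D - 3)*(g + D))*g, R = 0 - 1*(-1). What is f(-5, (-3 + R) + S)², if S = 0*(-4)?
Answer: 10404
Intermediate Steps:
R = 1 (R = 0 + 1 = 1)
S = 0
f(D, g) = -2*D + g*(-3 + D)*(D + g) (f(D, g) = -2*D + ((-3 + D)*(D + g))*g = -2*D + g*(-3 + D)*(D + g))
f(-5, (-3 + R) + S)² = (-3*((-3 + 1) + 0)² - 2*(-5) - 5*((-3 + 1) + 0)² + ((-3 + 1) + 0)*(-5)² - 3*(-5)*((-3 + 1) + 0))² = (-3*(-2 + 0)² + 10 - 5*(-2 + 0)² + (-2 + 0)*25 - 3*(-5)*(-2 + 0))² = (-3*(-2)² + 10 - 5*(-2)² - 2*25 - 3*(-5)*(-2))² = (-3*4 + 10 - 5*4 - 50 - 30)² = (-12 + 10 - 20 - 50 - 30)² = (-102)² = 10404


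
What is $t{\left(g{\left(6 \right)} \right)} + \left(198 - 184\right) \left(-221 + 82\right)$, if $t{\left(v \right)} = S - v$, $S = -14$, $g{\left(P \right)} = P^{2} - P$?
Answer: $-1990$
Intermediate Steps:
$t{\left(v \right)} = -14 - v$
$t{\left(g{\left(6 \right)} \right)} + \left(198 - 184\right) \left(-221 + 82\right) = \left(-14 - 6 \left(-1 + 6\right)\right) + \left(198 - 184\right) \left(-221 + 82\right) = \left(-14 - 6 \cdot 5\right) + 14 \left(-139\right) = \left(-14 - 30\right) - 1946 = -44 - 1946 = -1990$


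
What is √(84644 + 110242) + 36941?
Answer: 36941 + 9*√2406 ≈ 37382.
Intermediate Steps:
√(84644 + 110242) + 36941 = √194886 + 36941 = 9*√2406 + 36941 = 36941 + 9*√2406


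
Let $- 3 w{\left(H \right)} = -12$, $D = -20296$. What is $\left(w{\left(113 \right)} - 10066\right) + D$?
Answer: $-30358$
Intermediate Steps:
$w{\left(H \right)} = 4$ ($w{\left(H \right)} = \left(- \frac{1}{3}\right) \left(-12\right) = 4$)
$\left(w{\left(113 \right)} - 10066\right) + D = \left(4 - 10066\right) - 20296 = -10062 - 20296 = -30358$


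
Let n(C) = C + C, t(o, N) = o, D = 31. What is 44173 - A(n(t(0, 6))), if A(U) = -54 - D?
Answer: 44258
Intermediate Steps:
n(C) = 2*C
A(U) = -85 (A(U) = -54 - 1*31 = -54 - 31 = -85)
44173 - A(n(t(0, 6))) = 44173 - 1*(-85) = 44173 + 85 = 44258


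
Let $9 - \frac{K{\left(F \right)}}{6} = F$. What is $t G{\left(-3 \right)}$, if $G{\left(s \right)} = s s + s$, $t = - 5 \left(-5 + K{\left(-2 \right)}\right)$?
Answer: $-1830$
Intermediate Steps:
$K{\left(F \right)} = 54 - 6 F$
$t = -305$ ($t = - 5 \left(-5 + \left(54 - -12\right)\right) = - 5 \left(-5 + \left(54 + 12\right)\right) = - 5 \left(-5 + 66\right) = \left(-5\right) 61 = -305$)
$G{\left(s \right)} = s + s^{2}$ ($G{\left(s \right)} = s^{2} + s = s + s^{2}$)
$t G{\left(-3 \right)} = - 305 \left(- 3 \left(1 - 3\right)\right) = - 305 \left(\left(-3\right) \left(-2\right)\right) = \left(-305\right) 6 = -1830$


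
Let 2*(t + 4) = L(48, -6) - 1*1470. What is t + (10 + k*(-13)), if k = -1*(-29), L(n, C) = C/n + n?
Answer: -17313/16 ≈ -1082.1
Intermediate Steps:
L(n, C) = n + C/n
k = 29
t = -11441/16 (t = -4 + ((48 - 6/48) - 1*1470)/2 = -4 + ((48 - 6*1/48) - 1470)/2 = -4 + ((48 - ⅛) - 1470)/2 = -4 + (383/8 - 1470)/2 = -4 + (½)*(-11377/8) = -4 - 11377/16 = -11441/16 ≈ -715.06)
t + (10 + k*(-13)) = -11441/16 + (10 + 29*(-13)) = -11441/16 + (10 - 377) = -11441/16 - 367 = -17313/16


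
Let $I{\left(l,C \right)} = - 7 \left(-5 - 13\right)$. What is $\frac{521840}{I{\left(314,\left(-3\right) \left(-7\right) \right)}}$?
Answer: $\frac{260920}{63} \approx 4141.6$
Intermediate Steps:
$I{\left(l,C \right)} = 126$ ($I{\left(l,C \right)} = \left(-7\right) \left(-18\right) = 126$)
$\frac{521840}{I{\left(314,\left(-3\right) \left(-7\right) \right)}} = \frac{521840}{126} = 521840 \cdot \frac{1}{126} = \frac{260920}{63}$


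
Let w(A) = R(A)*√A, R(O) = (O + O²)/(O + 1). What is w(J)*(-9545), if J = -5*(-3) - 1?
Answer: -133630*√14 ≈ -5.0000e+5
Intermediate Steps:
J = 14 (J = 15 - 1 = 14)
R(O) = (O + O²)/(1 + O)
w(A) = A^(3/2) (w(A) = A*√A = A^(3/2))
w(J)*(-9545) = 14^(3/2)*(-9545) = (14*√14)*(-9545) = -133630*√14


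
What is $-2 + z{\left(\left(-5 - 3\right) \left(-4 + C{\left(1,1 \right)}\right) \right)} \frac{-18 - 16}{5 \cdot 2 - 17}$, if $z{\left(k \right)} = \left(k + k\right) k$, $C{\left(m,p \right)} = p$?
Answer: $\frac{39154}{7} \approx 5593.4$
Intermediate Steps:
$z{\left(k \right)} = 2 k^{2}$ ($z{\left(k \right)} = 2 k k = 2 k^{2}$)
$-2 + z{\left(\left(-5 - 3\right) \left(-4 + C{\left(1,1 \right)}\right) \right)} \frac{-18 - 16}{5 \cdot 2 - 17} = -2 + 2 \left(\left(-5 - 3\right) \left(-4 + 1\right)\right)^{2} \frac{-18 - 16}{5 \cdot 2 - 17} = -2 + 2 \left(\left(-8\right) \left(-3\right)\right)^{2} \left(- \frac{34}{10 - 17}\right) = -2 + 2 \cdot 24^{2} \left(- \frac{34}{-7}\right) = -2 + 2 \cdot 576 \left(\left(-34\right) \left(- \frac{1}{7}\right)\right) = -2 + 1152 \cdot \frac{34}{7} = -2 + \frac{39168}{7} = \frac{39154}{7}$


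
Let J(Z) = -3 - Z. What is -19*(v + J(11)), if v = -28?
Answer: 798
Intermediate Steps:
-19*(v + J(11)) = -19*(-28 + (-3 - 1*11)) = -19*(-28 + (-3 - 11)) = -19*(-28 - 14) = -19*(-42) = 798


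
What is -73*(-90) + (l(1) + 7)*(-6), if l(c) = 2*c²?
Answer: 6516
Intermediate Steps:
-73*(-90) + (l(1) + 7)*(-6) = -73*(-90) + (2*1² + 7)*(-6) = 6570 + (2*1 + 7)*(-6) = 6570 + (2 + 7)*(-6) = 6570 + 9*(-6) = 6570 - 54 = 6516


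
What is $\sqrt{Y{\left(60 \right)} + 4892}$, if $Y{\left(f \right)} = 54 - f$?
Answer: $\sqrt{4886} \approx 69.9$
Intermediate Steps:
$\sqrt{Y{\left(60 \right)} + 4892} = \sqrt{\left(54 - 60\right) + 4892} = \sqrt{-6 + 4892} = \sqrt{4886}$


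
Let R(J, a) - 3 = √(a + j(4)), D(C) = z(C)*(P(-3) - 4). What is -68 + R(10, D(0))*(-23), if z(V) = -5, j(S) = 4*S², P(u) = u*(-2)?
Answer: -137 - 69*√6 ≈ -306.01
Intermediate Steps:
P(u) = -2*u
D(C) = -10 (D(C) = -5*(-2*(-3) - 4) = -5*(6 - 4) = -5*2 = -10)
R(J, a) = 3 + √(64 + a) (R(J, a) = 3 + √(a + 4*4²) = 3 + √(a + 4*16) = 3 + √(a + 64) = 3 + √(64 + a))
-68 + R(10, D(0))*(-23) = -68 + (3 + √(64 - 10))*(-23) = -68 + (3 + √54)*(-23) = -68 + (3 + 3*√6)*(-23) = -68 + (-69 - 69*√6) = -137 - 69*√6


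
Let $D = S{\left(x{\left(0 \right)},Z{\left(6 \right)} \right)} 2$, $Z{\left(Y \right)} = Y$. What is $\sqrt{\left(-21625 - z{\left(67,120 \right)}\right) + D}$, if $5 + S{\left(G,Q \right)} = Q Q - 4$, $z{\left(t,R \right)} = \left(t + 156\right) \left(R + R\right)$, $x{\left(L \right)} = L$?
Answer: $i \sqrt{75091} \approx 274.03 i$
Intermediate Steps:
$z{\left(t,R \right)} = 2 R \left(156 + t\right)$ ($z{\left(t,R \right)} = \left(156 + t\right) 2 R = 2 R \left(156 + t\right)$)
$S{\left(G,Q \right)} = -9 + Q^{2}$ ($S{\left(G,Q \right)} = -5 + \left(Q Q - 4\right) = -5 + \left(Q^{2} - 4\right) = -5 + \left(-4 + Q^{2}\right) = -9 + Q^{2}$)
$D = 54$ ($D = \left(-9 + 6^{2}\right) 2 = \left(-9 + 36\right) 2 = 27 \cdot 2 = 54$)
$\sqrt{\left(-21625 - z{\left(67,120 \right)}\right) + D} = \sqrt{\left(-21625 - 2 \cdot 120 \left(156 + 67\right)\right) + 54} = \sqrt{\left(-21625 - 2 \cdot 120 \cdot 223\right) + 54} = \sqrt{\left(-21625 - 53520\right) + 54} = \sqrt{-75145 + 54} = \sqrt{-75091} = i \sqrt{75091}$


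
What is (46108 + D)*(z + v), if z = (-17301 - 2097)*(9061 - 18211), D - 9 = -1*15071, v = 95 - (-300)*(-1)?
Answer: 5510400953770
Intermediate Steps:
v = -205 (v = 95 - 60*5 = 95 - 300 = -205)
D = -15062 (D = 9 - 1*15071 = 9 - 15071 = -15062)
z = 177491700 (z = -19398*(-9150) = 177491700)
(46108 + D)*(z + v) = (46108 - 15062)*(177491700 - 205) = 31046*177491495 = 5510400953770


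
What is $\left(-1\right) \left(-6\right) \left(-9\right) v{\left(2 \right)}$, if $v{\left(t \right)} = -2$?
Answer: $108$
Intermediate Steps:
$\left(-1\right) \left(-6\right) \left(-9\right) v{\left(2 \right)} = \left(-1\right) \left(-6\right) \left(-9\right) \left(-2\right) = 6 \left(-9\right) \left(-2\right) = \left(-54\right) \left(-2\right) = 108$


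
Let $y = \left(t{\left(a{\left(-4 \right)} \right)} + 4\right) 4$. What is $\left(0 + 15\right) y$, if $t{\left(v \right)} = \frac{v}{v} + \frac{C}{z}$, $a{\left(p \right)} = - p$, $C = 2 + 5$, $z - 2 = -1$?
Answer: $720$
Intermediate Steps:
$z = 1$ ($z = 2 - 1 = 1$)
$C = 7$
$t{\left(v \right)} = 8$ ($t{\left(v \right)} = \frac{v}{v} + \frac{7}{1} = 1 + 7 \cdot 1 = 1 + 7 = 8$)
$y = 48$ ($y = \left(8 + 4\right) 4 = 12 \cdot 4 = 48$)
$\left(0 + 15\right) y = \left(0 + 15\right) 48 = 15 \cdot 48 = 720$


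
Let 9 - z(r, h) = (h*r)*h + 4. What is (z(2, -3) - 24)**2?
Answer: 1369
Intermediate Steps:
z(r, h) = 5 - r*h**2 (z(r, h) = 9 - ((h*r)*h + 4) = 9 - (r*h**2 + 4) = 9 - (4 + r*h**2) = 9 + (-4 - r*h**2) = 5 - r*h**2)
(z(2, -3) - 24)**2 = ((5 - 1*2*(-3)**2) - 24)**2 = ((5 - 1*2*9) - 24)**2 = ((5 - 18) - 24)**2 = (-13 - 24)**2 = (-37)**2 = 1369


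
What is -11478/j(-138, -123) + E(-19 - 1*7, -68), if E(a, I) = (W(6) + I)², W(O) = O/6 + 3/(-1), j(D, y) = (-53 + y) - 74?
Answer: 618239/125 ≈ 4945.9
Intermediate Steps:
j(D, y) = -127 + y
W(O) = -3 + O/6 (W(O) = O*(⅙) + 3*(-1) = O/6 - 3 = -3 + O/6)
E(a, I) = (-2 + I)² (E(a, I) = ((-3 + (⅙)*6) + I)² = ((-3 + 1) + I)² = (-2 + I)²)
-11478/j(-138, -123) + E(-19 - 1*7, -68) = -11478/(-127 - 123) + (-2 - 68)² = -11478/(-250) + (-70)² = -11478*(-1/250) + 4900 = 5739/125 + 4900 = 618239/125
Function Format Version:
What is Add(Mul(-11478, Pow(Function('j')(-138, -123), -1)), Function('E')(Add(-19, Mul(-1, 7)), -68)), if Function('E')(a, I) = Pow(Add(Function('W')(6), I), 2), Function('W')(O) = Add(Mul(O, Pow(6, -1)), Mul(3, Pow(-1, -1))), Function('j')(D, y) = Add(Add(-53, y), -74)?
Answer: Rational(618239, 125) ≈ 4945.9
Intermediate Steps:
Function('j')(D, y) = Add(-127, y)
Function('W')(O) = Add(-3, Mul(Rational(1, 6), O)) (Function('W')(O) = Add(Mul(O, Rational(1, 6)), Mul(3, -1)) = Add(Mul(Rational(1, 6), O), -3) = Add(-3, Mul(Rational(1, 6), O)))
Function('E')(a, I) = Pow(Add(-2, I), 2) (Function('E')(a, I) = Pow(Add(Add(-3, Mul(Rational(1, 6), 6)), I), 2) = Pow(Add(Add(-3, 1), I), 2) = Pow(Add(-2, I), 2))
Add(Mul(-11478, Pow(Function('j')(-138, -123), -1)), Function('E')(Add(-19, Mul(-1, 7)), -68)) = Add(Mul(-11478, Pow(Add(-127, -123), -1)), Pow(Add(-2, -68), 2)) = Add(Mul(-11478, Pow(-250, -1)), Pow(-70, 2)) = Add(Mul(-11478, Rational(-1, 250)), 4900) = Add(Rational(5739, 125), 4900) = Rational(618239, 125)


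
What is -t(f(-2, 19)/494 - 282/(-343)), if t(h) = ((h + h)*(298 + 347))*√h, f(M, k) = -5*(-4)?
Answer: -2074123920*√261079/1025378263 ≈ -1033.6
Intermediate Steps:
f(M, k) = 20
t(h) = 1290*h^(3/2) (t(h) = ((2*h)*645)*√h = (1290*h)*√h = 1290*h^(3/2))
-t(f(-2, 19)/494 - 282/(-343)) = -1290*(20/494 - 282/(-343))^(3/2) = -1290*(20*(1/494) - 282*(-1/343))^(3/2) = -1290*(10/247 + 282/343)^(3/2) = -1290*(73084/84721)^(3/2) = -1290*1607848*√261079/1025378263 = -2074123920*√261079/1025378263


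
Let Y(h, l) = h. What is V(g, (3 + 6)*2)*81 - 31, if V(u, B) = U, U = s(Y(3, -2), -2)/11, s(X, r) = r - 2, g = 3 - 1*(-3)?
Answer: -665/11 ≈ -60.455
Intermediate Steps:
g = 6 (g = 3 + 3 = 6)
s(X, r) = -2 + r
U = -4/11 (U = (-2 - 2)/11 = -4*1/11 = -4/11 ≈ -0.36364)
V(u, B) = -4/11
V(g, (3 + 6)*2)*81 - 31 = -4/11*81 - 31 = -324/11 - 31 = -665/11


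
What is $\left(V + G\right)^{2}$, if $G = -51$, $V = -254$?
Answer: $93025$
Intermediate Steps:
$\left(V + G\right)^{2} = \left(-254 - 51\right)^{2} = \left(-305\right)^{2} = 93025$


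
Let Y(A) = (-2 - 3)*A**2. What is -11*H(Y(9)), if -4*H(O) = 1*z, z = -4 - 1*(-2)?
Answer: -11/2 ≈ -5.5000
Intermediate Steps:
z = -2 (z = -4 + 2 = -2)
Y(A) = -5*A**2
H(O) = 1/2 (H(O) = -(-2)/4 = -1/4*(-2) = 1/2)
-11*H(Y(9)) = -11*1/2 = -11/2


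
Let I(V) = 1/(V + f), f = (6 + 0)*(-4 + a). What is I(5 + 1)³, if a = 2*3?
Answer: 1/5832 ≈ 0.00017147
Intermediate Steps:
a = 6
f = 12 (f = (6 + 0)*(-4 + 6) = 6*2 = 12)
I(V) = 1/(12 + V) (I(V) = 1/(V + 12) = 1/(12 + V))
I(5 + 1)³ = (1/(12 + (5 + 1)))³ = (1/(12 + 6))³ = (1/18)³ = 1/5832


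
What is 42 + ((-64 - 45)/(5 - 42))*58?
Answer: 7876/37 ≈ 212.86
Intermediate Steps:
42 + ((-64 - 45)/(5 - 42))*58 = 42 - 109/(-37)*58 = 42 - 109*(-1/37)*58 = 42 + (109/37)*58 = 42 + 6322/37 = 7876/37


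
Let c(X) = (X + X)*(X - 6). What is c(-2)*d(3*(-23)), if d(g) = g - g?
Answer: 0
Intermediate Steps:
c(X) = 2*X*(-6 + X) (c(X) = (2*X)*(-6 + X) = 2*X*(-6 + X))
d(g) = 0
c(-2)*d(3*(-23)) = (2*(-2)*(-6 - 2))*0 = (2*(-2)*(-8))*0 = 32*0 = 0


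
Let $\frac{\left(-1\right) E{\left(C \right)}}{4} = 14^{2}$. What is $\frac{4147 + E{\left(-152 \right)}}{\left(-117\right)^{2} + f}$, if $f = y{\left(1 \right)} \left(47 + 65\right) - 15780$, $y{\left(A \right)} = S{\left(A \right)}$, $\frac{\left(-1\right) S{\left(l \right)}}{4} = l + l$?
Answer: $- \frac{3363}{2987} \approx -1.1259$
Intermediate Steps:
$S{\left(l \right)} = - 8 l$ ($S{\left(l \right)} = - 4 \left(l + l\right) = - 4 \cdot 2 l = - 8 l$)
$E{\left(C \right)} = -784$ ($E{\left(C \right)} = - 4 \cdot 14^{2} = \left(-4\right) 196 = -784$)
$y{\left(A \right)} = - 8 A$
$f = -16676$ ($f = \left(-8\right) 1 \left(47 + 65\right) - 15780 = \left(-8\right) 112 - 15780 = -896 - 15780 = -16676$)
$\frac{4147 + E{\left(-152 \right)}}{\left(-117\right)^{2} + f} = \frac{4147 - 784}{\left(-117\right)^{2} - 16676} = \frac{3363}{13689 - 16676} = \frac{3363}{-2987} = 3363 \left(- \frac{1}{2987}\right) = - \frac{3363}{2987}$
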